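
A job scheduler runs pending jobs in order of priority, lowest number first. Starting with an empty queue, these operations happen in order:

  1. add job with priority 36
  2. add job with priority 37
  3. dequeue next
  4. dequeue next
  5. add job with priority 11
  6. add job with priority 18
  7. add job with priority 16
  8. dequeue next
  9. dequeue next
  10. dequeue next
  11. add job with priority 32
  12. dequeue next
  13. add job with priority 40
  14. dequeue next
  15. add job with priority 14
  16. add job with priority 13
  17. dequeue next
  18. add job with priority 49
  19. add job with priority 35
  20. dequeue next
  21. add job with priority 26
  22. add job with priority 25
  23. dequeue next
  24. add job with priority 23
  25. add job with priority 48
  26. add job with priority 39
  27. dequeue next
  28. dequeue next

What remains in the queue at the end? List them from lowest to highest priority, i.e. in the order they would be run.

insert 36 → {36}
insert 37 → {36, 37}
dequeue next → 36; now {37}
dequeue next → 37; now {}
insert 11 → {11}
insert 18 → {11, 18}
insert 16 → {11, 16, 18}
dequeue next → 11; now {16, 18}
dequeue next → 16; now {18}
dequeue next → 18; now {}
insert 32 → {32}
dequeue next → 32; now {}
insert 40 → {40}
dequeue next → 40; now {}
insert 14 → {14}
insert 13 → {13, 14}
dequeue next → 13; now {14}
insert 49 → {14, 49}
insert 35 → {14, 35, 49}
dequeue next → 14; now {35, 49}
insert 26 → {26, 35, 49}
insert 25 → {25, 26, 35, 49}
dequeue next → 25; now {26, 35, 49}
insert 23 → {23, 26, 35, 49}
insert 48 → {23, 26, 35, 48, 49}
insert 39 → {23, 26, 35, 39, 48, 49}
dequeue next → 23; now {26, 35, 39, 48, 49}
dequeue next → 26; now {35, 39, 48, 49}

35 → 39 → 48 → 49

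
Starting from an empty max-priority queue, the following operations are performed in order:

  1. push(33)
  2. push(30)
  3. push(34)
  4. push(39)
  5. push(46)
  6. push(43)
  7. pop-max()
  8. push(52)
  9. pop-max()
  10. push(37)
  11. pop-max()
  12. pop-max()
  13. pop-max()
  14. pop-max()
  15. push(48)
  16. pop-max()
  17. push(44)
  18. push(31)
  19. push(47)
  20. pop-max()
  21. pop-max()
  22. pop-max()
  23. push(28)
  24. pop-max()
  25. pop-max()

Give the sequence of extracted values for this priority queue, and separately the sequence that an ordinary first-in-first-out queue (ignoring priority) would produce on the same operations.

insert 33 → {33}
insert 30 → {33, 30}
insert 34 → {34, 33, 30}
insert 39 → {39, 34, 33, 30}
insert 46 → {46, 39, 34, 33, 30}
insert 43 → {46, 43, 39, 34, 33, 30}
pop-max → 46; now {43, 39, 34, 33, 30}
insert 52 → {52, 43, 39, 34, 33, 30}
pop-max → 52; now {43, 39, 34, 33, 30}
insert 37 → {43, 39, 37, 34, 33, 30}
pop-max → 43; now {39, 37, 34, 33, 30}
pop-max → 39; now {37, 34, 33, 30}
pop-max → 37; now {34, 33, 30}
pop-max → 34; now {33, 30}
insert 48 → {48, 33, 30}
pop-max → 48; now {33, 30}
insert 44 → {44, 33, 30}
insert 31 → {44, 33, 31, 30}
insert 47 → {47, 44, 33, 31, 30}
pop-max → 47; now {44, 33, 31, 30}
pop-max → 44; now {33, 31, 30}
pop-max → 33; now {31, 30}
insert 28 → {31, 30, 28}
pop-max → 31; now {30, 28}
pop-max → 30; now {28}

priority queue: 46 → 52 → 43 → 39 → 37 → 34 → 48 → 47 → 44 → 33 → 31 → 30; FIFO queue: 33, 30, 34, 39, 46, 43, 52, 37, 48, 44, 31, 47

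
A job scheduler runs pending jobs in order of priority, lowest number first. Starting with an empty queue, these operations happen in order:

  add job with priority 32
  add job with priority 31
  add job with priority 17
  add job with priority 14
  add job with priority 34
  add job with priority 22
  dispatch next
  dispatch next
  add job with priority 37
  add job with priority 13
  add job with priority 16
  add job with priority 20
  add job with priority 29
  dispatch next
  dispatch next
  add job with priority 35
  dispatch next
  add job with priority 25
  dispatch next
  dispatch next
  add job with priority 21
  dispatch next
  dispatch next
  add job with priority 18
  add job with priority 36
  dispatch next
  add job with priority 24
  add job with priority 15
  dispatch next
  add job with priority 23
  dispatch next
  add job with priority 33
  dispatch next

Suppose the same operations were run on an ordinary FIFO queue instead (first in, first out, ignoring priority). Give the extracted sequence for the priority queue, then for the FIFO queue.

insert 32 → {32}
insert 31 → {31, 32}
insert 17 → {17, 31, 32}
insert 14 → {14, 17, 31, 32}
insert 34 → {14, 17, 31, 32, 34}
insert 22 → {14, 17, 22, 31, 32, 34}
dispatch next → 14; now {17, 22, 31, 32, 34}
dispatch next → 17; now {22, 31, 32, 34}
insert 37 → {22, 31, 32, 34, 37}
insert 13 → {13, 22, 31, 32, 34, 37}
insert 16 → {13, 16, 22, 31, 32, 34, 37}
insert 20 → {13, 16, 20, 22, 31, 32, 34, 37}
insert 29 → {13, 16, 20, 22, 29, 31, 32, 34, 37}
dispatch next → 13; now {16, 20, 22, 29, 31, 32, 34, 37}
dispatch next → 16; now {20, 22, 29, 31, 32, 34, 37}
insert 35 → {20, 22, 29, 31, 32, 34, 35, 37}
dispatch next → 20; now {22, 29, 31, 32, 34, 35, 37}
insert 25 → {22, 25, 29, 31, 32, 34, 35, 37}
dispatch next → 22; now {25, 29, 31, 32, 34, 35, 37}
dispatch next → 25; now {29, 31, 32, 34, 35, 37}
insert 21 → {21, 29, 31, 32, 34, 35, 37}
dispatch next → 21; now {29, 31, 32, 34, 35, 37}
dispatch next → 29; now {31, 32, 34, 35, 37}
insert 18 → {18, 31, 32, 34, 35, 37}
insert 36 → {18, 31, 32, 34, 35, 36, 37}
dispatch next → 18; now {31, 32, 34, 35, 36, 37}
insert 24 → {24, 31, 32, 34, 35, 36, 37}
insert 15 → {15, 24, 31, 32, 34, 35, 36, 37}
dispatch next → 15; now {24, 31, 32, 34, 35, 36, 37}
insert 23 → {23, 24, 31, 32, 34, 35, 36, 37}
dispatch next → 23; now {24, 31, 32, 34, 35, 36, 37}
insert 33 → {24, 31, 32, 33, 34, 35, 36, 37}
dispatch next → 24; now {31, 32, 33, 34, 35, 36, 37}

priority queue: [14, 17, 13, 16, 20, 22, 25, 21, 29, 18, 15, 23, 24]; FIFO queue: 32, 31, 17, 14, 34, 22, 37, 13, 16, 20, 29, 35, 25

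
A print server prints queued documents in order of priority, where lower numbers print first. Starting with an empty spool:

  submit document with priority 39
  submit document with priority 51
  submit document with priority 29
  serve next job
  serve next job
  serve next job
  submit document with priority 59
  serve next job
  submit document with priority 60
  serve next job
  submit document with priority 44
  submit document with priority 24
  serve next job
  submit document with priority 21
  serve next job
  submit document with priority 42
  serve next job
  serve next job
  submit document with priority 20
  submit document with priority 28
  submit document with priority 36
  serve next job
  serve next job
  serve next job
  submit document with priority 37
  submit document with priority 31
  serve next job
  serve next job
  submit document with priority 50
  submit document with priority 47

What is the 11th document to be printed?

insert 39 → {39}
insert 51 → {39, 51}
insert 29 → {29, 39, 51}
serve next job → 29; now {39, 51}
serve next job → 39; now {51}
serve next job → 51; now {}
insert 59 → {59}
serve next job → 59; now {}
insert 60 → {60}
serve next job → 60; now {}
insert 44 → {44}
insert 24 → {24, 44}
serve next job → 24; now {44}
insert 21 → {21, 44}
serve next job → 21; now {44}
insert 42 → {42, 44}
serve next job → 42; now {44}
serve next job → 44; now {}
insert 20 → {20}
insert 28 → {20, 28}
insert 36 → {20, 28, 36}
serve next job → 20; now {28, 36}
serve next job → 28; now {36}
serve next job → 36; now {}
insert 37 → {37}
insert 31 → {31, 37}
serve next job → 31; now {37}
serve next job → 37; now {}
insert 50 → {50}
insert 47 → {47, 50}

28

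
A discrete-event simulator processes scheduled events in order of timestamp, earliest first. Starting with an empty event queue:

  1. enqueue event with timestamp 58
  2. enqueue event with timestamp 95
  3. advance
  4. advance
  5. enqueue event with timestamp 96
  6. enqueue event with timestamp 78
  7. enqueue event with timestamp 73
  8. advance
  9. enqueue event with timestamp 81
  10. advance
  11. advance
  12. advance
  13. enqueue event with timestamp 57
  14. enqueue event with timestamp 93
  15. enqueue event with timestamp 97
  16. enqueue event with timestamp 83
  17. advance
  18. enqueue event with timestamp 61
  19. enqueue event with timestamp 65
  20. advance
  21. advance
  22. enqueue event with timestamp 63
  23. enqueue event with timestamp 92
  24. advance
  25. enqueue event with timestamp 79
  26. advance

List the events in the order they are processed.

insert 58 → {58}
insert 95 → {58, 95}
advance → 58; now {95}
advance → 95; now {}
insert 96 → {96}
insert 78 → {78, 96}
insert 73 → {73, 78, 96}
advance → 73; now {78, 96}
insert 81 → {78, 81, 96}
advance → 78; now {81, 96}
advance → 81; now {96}
advance → 96; now {}
insert 57 → {57}
insert 93 → {57, 93}
insert 97 → {57, 93, 97}
insert 83 → {57, 83, 93, 97}
advance → 57; now {83, 93, 97}
insert 61 → {61, 83, 93, 97}
insert 65 → {61, 65, 83, 93, 97}
advance → 61; now {65, 83, 93, 97}
advance → 65; now {83, 93, 97}
insert 63 → {63, 83, 93, 97}
insert 92 → {63, 83, 92, 93, 97}
advance → 63; now {83, 92, 93, 97}
insert 79 → {79, 83, 92, 93, 97}
advance → 79; now {83, 92, 93, 97}

[58, 95, 73, 78, 81, 96, 57, 61, 65, 63, 79]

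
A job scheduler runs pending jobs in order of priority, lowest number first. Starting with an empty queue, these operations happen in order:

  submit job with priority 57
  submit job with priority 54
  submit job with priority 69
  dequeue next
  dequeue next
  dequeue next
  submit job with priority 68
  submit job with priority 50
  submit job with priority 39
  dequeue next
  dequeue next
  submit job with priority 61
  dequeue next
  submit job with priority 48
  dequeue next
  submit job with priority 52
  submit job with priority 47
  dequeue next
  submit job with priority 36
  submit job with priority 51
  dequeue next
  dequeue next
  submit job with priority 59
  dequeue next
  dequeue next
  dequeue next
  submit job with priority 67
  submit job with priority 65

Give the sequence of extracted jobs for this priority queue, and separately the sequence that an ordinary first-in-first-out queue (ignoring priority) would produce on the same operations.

insert 57 → {57}
insert 54 → {54, 57}
insert 69 → {54, 57, 69}
dequeue next → 54; now {57, 69}
dequeue next → 57; now {69}
dequeue next → 69; now {}
insert 68 → {68}
insert 50 → {50, 68}
insert 39 → {39, 50, 68}
dequeue next → 39; now {50, 68}
dequeue next → 50; now {68}
insert 61 → {61, 68}
dequeue next → 61; now {68}
insert 48 → {48, 68}
dequeue next → 48; now {68}
insert 52 → {52, 68}
insert 47 → {47, 52, 68}
dequeue next → 47; now {52, 68}
insert 36 → {36, 52, 68}
insert 51 → {36, 51, 52, 68}
dequeue next → 36; now {51, 52, 68}
dequeue next → 51; now {52, 68}
insert 59 → {52, 59, 68}
dequeue next → 52; now {59, 68}
dequeue next → 59; now {68}
dequeue next → 68; now {}
insert 67 → {67}
insert 65 → {65, 67}

priority queue: 54 → 57 → 69 → 39 → 50 → 61 → 48 → 47 → 36 → 51 → 52 → 59 → 68; FIFO queue: 57 → 54 → 69 → 68 → 50 → 39 → 61 → 48 → 52 → 47 → 36 → 51 → 59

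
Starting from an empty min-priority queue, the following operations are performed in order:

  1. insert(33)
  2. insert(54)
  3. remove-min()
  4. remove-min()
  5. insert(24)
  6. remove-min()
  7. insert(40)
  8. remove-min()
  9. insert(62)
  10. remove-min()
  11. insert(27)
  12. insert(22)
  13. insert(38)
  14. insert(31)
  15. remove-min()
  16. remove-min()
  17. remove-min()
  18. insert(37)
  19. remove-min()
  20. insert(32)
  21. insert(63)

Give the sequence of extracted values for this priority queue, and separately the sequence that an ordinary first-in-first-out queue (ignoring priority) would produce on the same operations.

priority queue: [33, 54, 24, 40, 62, 22, 27, 31, 37]; FIFO queue: [33, 54, 24, 40, 62, 27, 22, 38, 31]

insert 33 → {33}
insert 54 → {33, 54}
remove-min → 33; now {54}
remove-min → 54; now {}
insert 24 → {24}
remove-min → 24; now {}
insert 40 → {40}
remove-min → 40; now {}
insert 62 → {62}
remove-min → 62; now {}
insert 27 → {27}
insert 22 → {22, 27}
insert 38 → {22, 27, 38}
insert 31 → {22, 27, 31, 38}
remove-min → 22; now {27, 31, 38}
remove-min → 27; now {31, 38}
remove-min → 31; now {38}
insert 37 → {37, 38}
remove-min → 37; now {38}
insert 32 → {32, 38}
insert 63 → {32, 38, 63}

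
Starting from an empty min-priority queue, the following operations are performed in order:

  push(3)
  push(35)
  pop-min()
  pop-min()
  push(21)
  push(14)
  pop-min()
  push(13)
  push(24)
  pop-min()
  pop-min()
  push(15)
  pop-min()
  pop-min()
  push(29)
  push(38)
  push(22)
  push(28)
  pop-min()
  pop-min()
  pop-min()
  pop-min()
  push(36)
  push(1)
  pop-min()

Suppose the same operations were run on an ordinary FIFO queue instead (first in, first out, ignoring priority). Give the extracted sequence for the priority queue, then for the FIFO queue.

priority queue: [3, 35, 14, 13, 21, 15, 24, 22, 28, 29, 38, 1]; FIFO queue: 3, 35, 21, 14, 13, 24, 15, 29, 38, 22, 28, 36

insert 3 → {3}
insert 35 → {3, 35}
pop-min → 3; now {35}
pop-min → 35; now {}
insert 21 → {21}
insert 14 → {14, 21}
pop-min → 14; now {21}
insert 13 → {13, 21}
insert 24 → {13, 21, 24}
pop-min → 13; now {21, 24}
pop-min → 21; now {24}
insert 15 → {15, 24}
pop-min → 15; now {24}
pop-min → 24; now {}
insert 29 → {29}
insert 38 → {29, 38}
insert 22 → {22, 29, 38}
insert 28 → {22, 28, 29, 38}
pop-min → 22; now {28, 29, 38}
pop-min → 28; now {29, 38}
pop-min → 29; now {38}
pop-min → 38; now {}
insert 36 → {36}
insert 1 → {1, 36}
pop-min → 1; now {36}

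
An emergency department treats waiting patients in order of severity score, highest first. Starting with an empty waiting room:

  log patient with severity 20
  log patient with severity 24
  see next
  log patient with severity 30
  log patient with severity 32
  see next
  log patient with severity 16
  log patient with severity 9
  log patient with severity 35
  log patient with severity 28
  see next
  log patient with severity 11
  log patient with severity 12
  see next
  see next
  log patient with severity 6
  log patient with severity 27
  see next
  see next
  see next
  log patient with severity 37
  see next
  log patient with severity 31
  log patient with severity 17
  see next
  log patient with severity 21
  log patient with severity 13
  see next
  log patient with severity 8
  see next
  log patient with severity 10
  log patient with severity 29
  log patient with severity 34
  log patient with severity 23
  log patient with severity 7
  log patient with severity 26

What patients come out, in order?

24 → 32 → 35 → 30 → 28 → 27 → 20 → 16 → 37 → 31 → 21 → 17

insert 20 → {20}
insert 24 → {24, 20}
see next → 24; now {20}
insert 30 → {30, 20}
insert 32 → {32, 30, 20}
see next → 32; now {30, 20}
insert 16 → {30, 20, 16}
insert 9 → {30, 20, 16, 9}
insert 35 → {35, 30, 20, 16, 9}
insert 28 → {35, 30, 28, 20, 16, 9}
see next → 35; now {30, 28, 20, 16, 9}
insert 11 → {30, 28, 20, 16, 11, 9}
insert 12 → {30, 28, 20, 16, 12, 11, 9}
see next → 30; now {28, 20, 16, 12, 11, 9}
see next → 28; now {20, 16, 12, 11, 9}
insert 6 → {20, 16, 12, 11, 9, 6}
insert 27 → {27, 20, 16, 12, 11, 9, 6}
see next → 27; now {20, 16, 12, 11, 9, 6}
see next → 20; now {16, 12, 11, 9, 6}
see next → 16; now {12, 11, 9, 6}
insert 37 → {37, 12, 11, 9, 6}
see next → 37; now {12, 11, 9, 6}
insert 31 → {31, 12, 11, 9, 6}
insert 17 → {31, 17, 12, 11, 9, 6}
see next → 31; now {17, 12, 11, 9, 6}
insert 21 → {21, 17, 12, 11, 9, 6}
insert 13 → {21, 17, 13, 12, 11, 9, 6}
see next → 21; now {17, 13, 12, 11, 9, 6}
insert 8 → {17, 13, 12, 11, 9, 8, 6}
see next → 17; now {13, 12, 11, 9, 8, 6}
insert 10 → {13, 12, 11, 10, 9, 8, 6}
insert 29 → {29, 13, 12, 11, 10, 9, 8, 6}
insert 34 → {34, 29, 13, 12, 11, 10, 9, 8, 6}
insert 23 → {34, 29, 23, 13, 12, 11, 10, 9, 8, 6}
insert 7 → {34, 29, 23, 13, 12, 11, 10, 9, 8, 7, 6}
insert 26 → {34, 29, 26, 23, 13, 12, 11, 10, 9, 8, 7, 6}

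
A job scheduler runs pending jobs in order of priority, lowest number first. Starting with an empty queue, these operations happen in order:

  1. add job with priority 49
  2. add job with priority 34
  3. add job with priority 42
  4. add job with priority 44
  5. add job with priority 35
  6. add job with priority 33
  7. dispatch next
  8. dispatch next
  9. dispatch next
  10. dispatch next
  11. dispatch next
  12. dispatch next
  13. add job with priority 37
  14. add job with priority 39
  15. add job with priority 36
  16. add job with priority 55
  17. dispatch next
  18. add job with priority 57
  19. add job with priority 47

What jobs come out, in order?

insert 49 → {49}
insert 34 → {34, 49}
insert 42 → {34, 42, 49}
insert 44 → {34, 42, 44, 49}
insert 35 → {34, 35, 42, 44, 49}
insert 33 → {33, 34, 35, 42, 44, 49}
dispatch next → 33; now {34, 35, 42, 44, 49}
dispatch next → 34; now {35, 42, 44, 49}
dispatch next → 35; now {42, 44, 49}
dispatch next → 42; now {44, 49}
dispatch next → 44; now {49}
dispatch next → 49; now {}
insert 37 → {37}
insert 39 → {37, 39}
insert 36 → {36, 37, 39}
insert 55 → {36, 37, 39, 55}
dispatch next → 36; now {37, 39, 55}
insert 57 → {37, 39, 55, 57}
insert 47 → {37, 39, 47, 55, 57}

33, 34, 35, 42, 44, 49, 36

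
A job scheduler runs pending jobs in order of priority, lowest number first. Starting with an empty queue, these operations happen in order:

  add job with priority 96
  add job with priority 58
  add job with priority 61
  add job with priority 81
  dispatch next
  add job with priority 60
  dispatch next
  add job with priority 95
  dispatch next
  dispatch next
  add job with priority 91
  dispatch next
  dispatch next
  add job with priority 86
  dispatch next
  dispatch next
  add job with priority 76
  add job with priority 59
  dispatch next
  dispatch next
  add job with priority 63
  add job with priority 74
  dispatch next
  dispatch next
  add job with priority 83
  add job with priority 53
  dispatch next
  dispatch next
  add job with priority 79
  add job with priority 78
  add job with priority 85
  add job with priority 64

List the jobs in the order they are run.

58 → 60 → 61 → 81 → 91 → 95 → 86 → 96 → 59 → 76 → 63 → 74 → 53 → 83

insert 96 → {96}
insert 58 → {58, 96}
insert 61 → {58, 61, 96}
insert 81 → {58, 61, 81, 96}
dispatch next → 58; now {61, 81, 96}
insert 60 → {60, 61, 81, 96}
dispatch next → 60; now {61, 81, 96}
insert 95 → {61, 81, 95, 96}
dispatch next → 61; now {81, 95, 96}
dispatch next → 81; now {95, 96}
insert 91 → {91, 95, 96}
dispatch next → 91; now {95, 96}
dispatch next → 95; now {96}
insert 86 → {86, 96}
dispatch next → 86; now {96}
dispatch next → 96; now {}
insert 76 → {76}
insert 59 → {59, 76}
dispatch next → 59; now {76}
dispatch next → 76; now {}
insert 63 → {63}
insert 74 → {63, 74}
dispatch next → 63; now {74}
dispatch next → 74; now {}
insert 83 → {83}
insert 53 → {53, 83}
dispatch next → 53; now {83}
dispatch next → 83; now {}
insert 79 → {79}
insert 78 → {78, 79}
insert 85 → {78, 79, 85}
insert 64 → {64, 78, 79, 85}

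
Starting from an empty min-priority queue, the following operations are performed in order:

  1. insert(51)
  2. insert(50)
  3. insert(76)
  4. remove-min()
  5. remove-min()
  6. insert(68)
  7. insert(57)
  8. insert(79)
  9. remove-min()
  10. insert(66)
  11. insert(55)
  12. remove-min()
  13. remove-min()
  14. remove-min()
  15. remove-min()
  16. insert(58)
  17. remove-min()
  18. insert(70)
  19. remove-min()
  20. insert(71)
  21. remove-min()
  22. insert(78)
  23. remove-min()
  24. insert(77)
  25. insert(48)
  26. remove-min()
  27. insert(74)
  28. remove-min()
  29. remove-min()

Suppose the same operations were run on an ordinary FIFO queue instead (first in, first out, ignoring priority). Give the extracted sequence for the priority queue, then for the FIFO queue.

insert 51 → {51}
insert 50 → {50, 51}
insert 76 → {50, 51, 76}
remove-min → 50; now {51, 76}
remove-min → 51; now {76}
insert 68 → {68, 76}
insert 57 → {57, 68, 76}
insert 79 → {57, 68, 76, 79}
remove-min → 57; now {68, 76, 79}
insert 66 → {66, 68, 76, 79}
insert 55 → {55, 66, 68, 76, 79}
remove-min → 55; now {66, 68, 76, 79}
remove-min → 66; now {68, 76, 79}
remove-min → 68; now {76, 79}
remove-min → 76; now {79}
insert 58 → {58, 79}
remove-min → 58; now {79}
insert 70 → {70, 79}
remove-min → 70; now {79}
insert 71 → {71, 79}
remove-min → 71; now {79}
insert 78 → {78, 79}
remove-min → 78; now {79}
insert 77 → {77, 79}
insert 48 → {48, 77, 79}
remove-min → 48; now {77, 79}
insert 74 → {74, 77, 79}
remove-min → 74; now {77, 79}
remove-min → 77; now {79}

priority queue: [50, 51, 57, 55, 66, 68, 76, 58, 70, 71, 78, 48, 74, 77]; FIFO queue: 51, 50, 76, 68, 57, 79, 66, 55, 58, 70, 71, 78, 77, 48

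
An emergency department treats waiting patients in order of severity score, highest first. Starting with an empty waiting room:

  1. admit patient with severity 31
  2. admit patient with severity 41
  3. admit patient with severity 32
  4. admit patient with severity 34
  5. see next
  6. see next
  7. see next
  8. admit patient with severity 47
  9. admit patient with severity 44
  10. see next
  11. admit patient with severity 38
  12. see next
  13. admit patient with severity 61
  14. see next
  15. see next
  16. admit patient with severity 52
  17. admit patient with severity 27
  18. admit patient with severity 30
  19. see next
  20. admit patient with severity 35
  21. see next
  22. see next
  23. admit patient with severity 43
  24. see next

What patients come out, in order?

41, 34, 32, 47, 44, 61, 38, 52, 35, 31, 43

insert 31 → {31}
insert 41 → {41, 31}
insert 32 → {41, 32, 31}
insert 34 → {41, 34, 32, 31}
see next → 41; now {34, 32, 31}
see next → 34; now {32, 31}
see next → 32; now {31}
insert 47 → {47, 31}
insert 44 → {47, 44, 31}
see next → 47; now {44, 31}
insert 38 → {44, 38, 31}
see next → 44; now {38, 31}
insert 61 → {61, 38, 31}
see next → 61; now {38, 31}
see next → 38; now {31}
insert 52 → {52, 31}
insert 27 → {52, 31, 27}
insert 30 → {52, 31, 30, 27}
see next → 52; now {31, 30, 27}
insert 35 → {35, 31, 30, 27}
see next → 35; now {31, 30, 27}
see next → 31; now {30, 27}
insert 43 → {43, 30, 27}
see next → 43; now {30, 27}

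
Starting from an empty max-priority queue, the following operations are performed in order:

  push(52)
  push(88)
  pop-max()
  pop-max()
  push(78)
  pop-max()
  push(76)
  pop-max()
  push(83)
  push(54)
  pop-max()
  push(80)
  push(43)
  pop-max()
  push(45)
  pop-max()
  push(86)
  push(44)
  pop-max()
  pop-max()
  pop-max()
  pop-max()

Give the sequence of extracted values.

88 → 52 → 78 → 76 → 83 → 80 → 54 → 86 → 45 → 44 → 43

insert 52 → {52}
insert 88 → {88, 52}
pop-max → 88; now {52}
pop-max → 52; now {}
insert 78 → {78}
pop-max → 78; now {}
insert 76 → {76}
pop-max → 76; now {}
insert 83 → {83}
insert 54 → {83, 54}
pop-max → 83; now {54}
insert 80 → {80, 54}
insert 43 → {80, 54, 43}
pop-max → 80; now {54, 43}
insert 45 → {54, 45, 43}
pop-max → 54; now {45, 43}
insert 86 → {86, 45, 43}
insert 44 → {86, 45, 44, 43}
pop-max → 86; now {45, 44, 43}
pop-max → 45; now {44, 43}
pop-max → 44; now {43}
pop-max → 43; now {}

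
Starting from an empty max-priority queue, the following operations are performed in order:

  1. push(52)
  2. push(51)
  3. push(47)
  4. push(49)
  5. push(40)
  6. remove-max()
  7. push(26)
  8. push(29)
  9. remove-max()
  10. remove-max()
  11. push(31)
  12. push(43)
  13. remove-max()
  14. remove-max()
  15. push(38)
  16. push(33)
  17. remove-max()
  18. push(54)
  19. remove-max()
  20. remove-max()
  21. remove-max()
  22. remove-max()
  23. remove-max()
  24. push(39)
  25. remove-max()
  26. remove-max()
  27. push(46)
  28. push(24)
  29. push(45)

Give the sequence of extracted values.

52, 51, 49, 47, 43, 40, 54, 38, 33, 31, 29, 39, 26

insert 52 → {52}
insert 51 → {52, 51}
insert 47 → {52, 51, 47}
insert 49 → {52, 51, 49, 47}
insert 40 → {52, 51, 49, 47, 40}
remove-max → 52; now {51, 49, 47, 40}
insert 26 → {51, 49, 47, 40, 26}
insert 29 → {51, 49, 47, 40, 29, 26}
remove-max → 51; now {49, 47, 40, 29, 26}
remove-max → 49; now {47, 40, 29, 26}
insert 31 → {47, 40, 31, 29, 26}
insert 43 → {47, 43, 40, 31, 29, 26}
remove-max → 47; now {43, 40, 31, 29, 26}
remove-max → 43; now {40, 31, 29, 26}
insert 38 → {40, 38, 31, 29, 26}
insert 33 → {40, 38, 33, 31, 29, 26}
remove-max → 40; now {38, 33, 31, 29, 26}
insert 54 → {54, 38, 33, 31, 29, 26}
remove-max → 54; now {38, 33, 31, 29, 26}
remove-max → 38; now {33, 31, 29, 26}
remove-max → 33; now {31, 29, 26}
remove-max → 31; now {29, 26}
remove-max → 29; now {26}
insert 39 → {39, 26}
remove-max → 39; now {26}
remove-max → 26; now {}
insert 46 → {46}
insert 24 → {46, 24}
insert 45 → {46, 45, 24}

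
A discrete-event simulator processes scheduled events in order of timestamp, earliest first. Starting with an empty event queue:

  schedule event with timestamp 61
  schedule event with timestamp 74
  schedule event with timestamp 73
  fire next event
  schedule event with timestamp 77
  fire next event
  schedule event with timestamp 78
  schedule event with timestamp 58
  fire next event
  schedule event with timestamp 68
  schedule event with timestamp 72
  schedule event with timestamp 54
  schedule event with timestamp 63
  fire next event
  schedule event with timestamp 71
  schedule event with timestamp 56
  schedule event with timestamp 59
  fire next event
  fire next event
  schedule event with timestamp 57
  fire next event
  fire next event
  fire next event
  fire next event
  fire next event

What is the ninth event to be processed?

insert 61 → {61}
insert 74 → {61, 74}
insert 73 → {61, 73, 74}
fire next event → 61; now {73, 74}
insert 77 → {73, 74, 77}
fire next event → 73; now {74, 77}
insert 78 → {74, 77, 78}
insert 58 → {58, 74, 77, 78}
fire next event → 58; now {74, 77, 78}
insert 68 → {68, 74, 77, 78}
insert 72 → {68, 72, 74, 77, 78}
insert 54 → {54, 68, 72, 74, 77, 78}
insert 63 → {54, 63, 68, 72, 74, 77, 78}
fire next event → 54; now {63, 68, 72, 74, 77, 78}
insert 71 → {63, 68, 71, 72, 74, 77, 78}
insert 56 → {56, 63, 68, 71, 72, 74, 77, 78}
insert 59 → {56, 59, 63, 68, 71, 72, 74, 77, 78}
fire next event → 56; now {59, 63, 68, 71, 72, 74, 77, 78}
fire next event → 59; now {63, 68, 71, 72, 74, 77, 78}
insert 57 → {57, 63, 68, 71, 72, 74, 77, 78}
fire next event → 57; now {63, 68, 71, 72, 74, 77, 78}
fire next event → 63; now {68, 71, 72, 74, 77, 78}
fire next event → 68; now {71, 72, 74, 77, 78}
fire next event → 71; now {72, 74, 77, 78}
fire next event → 72; now {74, 77, 78}

68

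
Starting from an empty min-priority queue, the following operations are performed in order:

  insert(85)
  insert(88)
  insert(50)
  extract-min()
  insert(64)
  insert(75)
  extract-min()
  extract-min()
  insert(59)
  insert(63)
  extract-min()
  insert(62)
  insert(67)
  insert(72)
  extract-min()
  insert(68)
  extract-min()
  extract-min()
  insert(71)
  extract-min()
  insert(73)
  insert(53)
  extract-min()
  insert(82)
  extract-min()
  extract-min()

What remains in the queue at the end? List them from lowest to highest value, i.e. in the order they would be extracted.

insert 85 → {85}
insert 88 → {85, 88}
insert 50 → {50, 85, 88}
extract-min → 50; now {85, 88}
insert 64 → {64, 85, 88}
insert 75 → {64, 75, 85, 88}
extract-min → 64; now {75, 85, 88}
extract-min → 75; now {85, 88}
insert 59 → {59, 85, 88}
insert 63 → {59, 63, 85, 88}
extract-min → 59; now {63, 85, 88}
insert 62 → {62, 63, 85, 88}
insert 67 → {62, 63, 67, 85, 88}
insert 72 → {62, 63, 67, 72, 85, 88}
extract-min → 62; now {63, 67, 72, 85, 88}
insert 68 → {63, 67, 68, 72, 85, 88}
extract-min → 63; now {67, 68, 72, 85, 88}
extract-min → 67; now {68, 72, 85, 88}
insert 71 → {68, 71, 72, 85, 88}
extract-min → 68; now {71, 72, 85, 88}
insert 73 → {71, 72, 73, 85, 88}
insert 53 → {53, 71, 72, 73, 85, 88}
extract-min → 53; now {71, 72, 73, 85, 88}
insert 82 → {71, 72, 73, 82, 85, 88}
extract-min → 71; now {72, 73, 82, 85, 88}
extract-min → 72; now {73, 82, 85, 88}

73 → 82 → 85 → 88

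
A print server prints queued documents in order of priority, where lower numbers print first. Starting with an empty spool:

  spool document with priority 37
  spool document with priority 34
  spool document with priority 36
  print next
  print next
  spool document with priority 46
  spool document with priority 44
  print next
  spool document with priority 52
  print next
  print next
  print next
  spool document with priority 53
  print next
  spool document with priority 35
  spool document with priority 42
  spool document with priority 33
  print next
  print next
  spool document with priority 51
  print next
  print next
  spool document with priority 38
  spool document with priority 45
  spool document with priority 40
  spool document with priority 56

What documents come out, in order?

insert 37 → {37}
insert 34 → {34, 37}
insert 36 → {34, 36, 37}
print next → 34; now {36, 37}
print next → 36; now {37}
insert 46 → {37, 46}
insert 44 → {37, 44, 46}
print next → 37; now {44, 46}
insert 52 → {44, 46, 52}
print next → 44; now {46, 52}
print next → 46; now {52}
print next → 52; now {}
insert 53 → {53}
print next → 53; now {}
insert 35 → {35}
insert 42 → {35, 42}
insert 33 → {33, 35, 42}
print next → 33; now {35, 42}
print next → 35; now {42}
insert 51 → {42, 51}
print next → 42; now {51}
print next → 51; now {}
insert 38 → {38}
insert 45 → {38, 45}
insert 40 → {38, 40, 45}
insert 56 → {38, 40, 45, 56}

34 → 36 → 37 → 44 → 46 → 52 → 53 → 33 → 35 → 42 → 51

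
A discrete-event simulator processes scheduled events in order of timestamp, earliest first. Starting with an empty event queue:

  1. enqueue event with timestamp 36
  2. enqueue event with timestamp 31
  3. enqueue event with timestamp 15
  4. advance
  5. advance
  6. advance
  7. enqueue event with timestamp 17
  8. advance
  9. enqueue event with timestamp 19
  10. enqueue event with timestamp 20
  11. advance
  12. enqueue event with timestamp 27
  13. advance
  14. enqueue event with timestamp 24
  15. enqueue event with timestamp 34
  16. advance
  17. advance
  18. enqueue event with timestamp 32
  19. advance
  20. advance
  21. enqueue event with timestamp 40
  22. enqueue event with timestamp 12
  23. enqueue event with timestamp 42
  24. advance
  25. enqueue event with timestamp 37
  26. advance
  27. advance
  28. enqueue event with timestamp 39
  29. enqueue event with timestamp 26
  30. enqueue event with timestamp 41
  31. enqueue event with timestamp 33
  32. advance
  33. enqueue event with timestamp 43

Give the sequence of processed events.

15, 31, 36, 17, 19, 20, 24, 27, 32, 34, 12, 37, 40, 26

insert 36 → {36}
insert 31 → {31, 36}
insert 15 → {15, 31, 36}
advance → 15; now {31, 36}
advance → 31; now {36}
advance → 36; now {}
insert 17 → {17}
advance → 17; now {}
insert 19 → {19}
insert 20 → {19, 20}
advance → 19; now {20}
insert 27 → {20, 27}
advance → 20; now {27}
insert 24 → {24, 27}
insert 34 → {24, 27, 34}
advance → 24; now {27, 34}
advance → 27; now {34}
insert 32 → {32, 34}
advance → 32; now {34}
advance → 34; now {}
insert 40 → {40}
insert 12 → {12, 40}
insert 42 → {12, 40, 42}
advance → 12; now {40, 42}
insert 37 → {37, 40, 42}
advance → 37; now {40, 42}
advance → 40; now {42}
insert 39 → {39, 42}
insert 26 → {26, 39, 42}
insert 41 → {26, 39, 41, 42}
insert 33 → {26, 33, 39, 41, 42}
advance → 26; now {33, 39, 41, 42}
insert 43 → {33, 39, 41, 42, 43}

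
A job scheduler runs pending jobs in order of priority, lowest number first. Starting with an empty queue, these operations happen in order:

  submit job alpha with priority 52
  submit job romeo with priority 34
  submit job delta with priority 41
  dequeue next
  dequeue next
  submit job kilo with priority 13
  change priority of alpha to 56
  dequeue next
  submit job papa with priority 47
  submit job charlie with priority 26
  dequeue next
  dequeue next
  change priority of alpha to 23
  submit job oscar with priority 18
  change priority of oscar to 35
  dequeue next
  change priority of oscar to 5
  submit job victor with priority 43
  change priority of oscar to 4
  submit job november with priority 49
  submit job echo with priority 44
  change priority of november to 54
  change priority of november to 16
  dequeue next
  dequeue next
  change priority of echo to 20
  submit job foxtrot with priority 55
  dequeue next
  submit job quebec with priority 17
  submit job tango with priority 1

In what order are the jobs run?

romeo → delta → kilo → charlie → papa → alpha → oscar → november → echo

add alpha (priority 52) → {alpha:52}
add romeo (priority 34) → {romeo:34, alpha:52}
add delta (priority 41) → {romeo:34, delta:41, alpha:52}
dequeue next → romeo; now {delta:41, alpha:52}
dequeue next → delta; now {alpha:52}
add kilo (priority 13) → {kilo:13, alpha:52}
update alpha to priority 56 → {kilo:13, alpha:56}
dequeue next → kilo; now {alpha:56}
add papa (priority 47) → {papa:47, alpha:56}
add charlie (priority 26) → {charlie:26, papa:47, alpha:56}
dequeue next → charlie; now {papa:47, alpha:56}
dequeue next → papa; now {alpha:56}
update alpha to priority 23 → {alpha:23}
add oscar (priority 18) → {oscar:18, alpha:23}
update oscar to priority 35 → {alpha:23, oscar:35}
dequeue next → alpha; now {oscar:35}
update oscar to priority 5 → {oscar:5}
add victor (priority 43) → {oscar:5, victor:43}
update oscar to priority 4 → {oscar:4, victor:43}
add november (priority 49) → {oscar:4, victor:43, november:49}
add echo (priority 44) → {oscar:4, victor:43, echo:44, november:49}
update november to priority 54 → {oscar:4, victor:43, echo:44, november:54}
update november to priority 16 → {oscar:4, november:16, victor:43, echo:44}
dequeue next → oscar; now {november:16, victor:43, echo:44}
dequeue next → november; now {victor:43, echo:44}
update echo to priority 20 → {echo:20, victor:43}
add foxtrot (priority 55) → {echo:20, victor:43, foxtrot:55}
dequeue next → echo; now {victor:43, foxtrot:55}
add quebec (priority 17) → {quebec:17, victor:43, foxtrot:55}
add tango (priority 1) → {tango:1, quebec:17, victor:43, foxtrot:55}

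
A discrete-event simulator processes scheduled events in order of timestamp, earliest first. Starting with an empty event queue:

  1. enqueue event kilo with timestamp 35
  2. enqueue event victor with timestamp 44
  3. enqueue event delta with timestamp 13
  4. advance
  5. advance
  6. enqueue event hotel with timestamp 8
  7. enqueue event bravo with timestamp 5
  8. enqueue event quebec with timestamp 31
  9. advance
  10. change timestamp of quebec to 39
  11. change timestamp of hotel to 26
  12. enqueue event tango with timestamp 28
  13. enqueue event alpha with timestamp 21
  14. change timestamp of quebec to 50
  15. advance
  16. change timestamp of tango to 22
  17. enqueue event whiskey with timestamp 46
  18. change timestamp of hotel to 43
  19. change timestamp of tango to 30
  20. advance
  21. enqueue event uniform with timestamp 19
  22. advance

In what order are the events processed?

add kilo (timestamp 35) → {kilo:35}
add victor (timestamp 44) → {kilo:35, victor:44}
add delta (timestamp 13) → {delta:13, kilo:35, victor:44}
advance → delta; now {kilo:35, victor:44}
advance → kilo; now {victor:44}
add hotel (timestamp 8) → {hotel:8, victor:44}
add bravo (timestamp 5) → {bravo:5, hotel:8, victor:44}
add quebec (timestamp 31) → {bravo:5, hotel:8, quebec:31, victor:44}
advance → bravo; now {hotel:8, quebec:31, victor:44}
update quebec to timestamp 39 → {hotel:8, quebec:39, victor:44}
update hotel to timestamp 26 → {hotel:26, quebec:39, victor:44}
add tango (timestamp 28) → {hotel:26, tango:28, quebec:39, victor:44}
add alpha (timestamp 21) → {alpha:21, hotel:26, tango:28, quebec:39, victor:44}
update quebec to timestamp 50 → {alpha:21, hotel:26, tango:28, victor:44, quebec:50}
advance → alpha; now {hotel:26, tango:28, victor:44, quebec:50}
update tango to timestamp 22 → {tango:22, hotel:26, victor:44, quebec:50}
add whiskey (timestamp 46) → {tango:22, hotel:26, victor:44, whiskey:46, quebec:50}
update hotel to timestamp 43 → {tango:22, hotel:43, victor:44, whiskey:46, quebec:50}
update tango to timestamp 30 → {tango:30, hotel:43, victor:44, whiskey:46, quebec:50}
advance → tango; now {hotel:43, victor:44, whiskey:46, quebec:50}
add uniform (timestamp 19) → {uniform:19, hotel:43, victor:44, whiskey:46, quebec:50}
advance → uniform; now {hotel:43, victor:44, whiskey:46, quebec:50}

delta, kilo, bravo, alpha, tango, uniform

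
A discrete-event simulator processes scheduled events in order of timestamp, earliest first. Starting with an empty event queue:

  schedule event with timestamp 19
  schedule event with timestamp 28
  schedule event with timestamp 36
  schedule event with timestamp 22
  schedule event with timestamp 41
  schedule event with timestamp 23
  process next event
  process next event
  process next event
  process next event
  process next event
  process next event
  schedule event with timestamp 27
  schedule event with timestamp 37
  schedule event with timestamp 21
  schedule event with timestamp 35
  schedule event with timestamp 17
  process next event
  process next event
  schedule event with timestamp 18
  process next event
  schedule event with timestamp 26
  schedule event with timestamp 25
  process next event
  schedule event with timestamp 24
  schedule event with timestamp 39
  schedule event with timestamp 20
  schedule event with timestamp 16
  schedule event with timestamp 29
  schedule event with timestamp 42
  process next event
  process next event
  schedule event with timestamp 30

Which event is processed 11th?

insert 19 → {19}
insert 28 → {19, 28}
insert 36 → {19, 28, 36}
insert 22 → {19, 22, 28, 36}
insert 41 → {19, 22, 28, 36, 41}
insert 23 → {19, 22, 23, 28, 36, 41}
process next event → 19; now {22, 23, 28, 36, 41}
process next event → 22; now {23, 28, 36, 41}
process next event → 23; now {28, 36, 41}
process next event → 28; now {36, 41}
process next event → 36; now {41}
process next event → 41; now {}
insert 27 → {27}
insert 37 → {27, 37}
insert 21 → {21, 27, 37}
insert 35 → {21, 27, 35, 37}
insert 17 → {17, 21, 27, 35, 37}
process next event → 17; now {21, 27, 35, 37}
process next event → 21; now {27, 35, 37}
insert 18 → {18, 27, 35, 37}
process next event → 18; now {27, 35, 37}
insert 26 → {26, 27, 35, 37}
insert 25 → {25, 26, 27, 35, 37}
process next event → 25; now {26, 27, 35, 37}
insert 24 → {24, 26, 27, 35, 37}
insert 39 → {24, 26, 27, 35, 37, 39}
insert 20 → {20, 24, 26, 27, 35, 37, 39}
insert 16 → {16, 20, 24, 26, 27, 35, 37, 39}
insert 29 → {16, 20, 24, 26, 27, 29, 35, 37, 39}
insert 42 → {16, 20, 24, 26, 27, 29, 35, 37, 39, 42}
process next event → 16; now {20, 24, 26, 27, 29, 35, 37, 39, 42}
process next event → 20; now {24, 26, 27, 29, 35, 37, 39, 42}
insert 30 → {24, 26, 27, 29, 30, 35, 37, 39, 42}

16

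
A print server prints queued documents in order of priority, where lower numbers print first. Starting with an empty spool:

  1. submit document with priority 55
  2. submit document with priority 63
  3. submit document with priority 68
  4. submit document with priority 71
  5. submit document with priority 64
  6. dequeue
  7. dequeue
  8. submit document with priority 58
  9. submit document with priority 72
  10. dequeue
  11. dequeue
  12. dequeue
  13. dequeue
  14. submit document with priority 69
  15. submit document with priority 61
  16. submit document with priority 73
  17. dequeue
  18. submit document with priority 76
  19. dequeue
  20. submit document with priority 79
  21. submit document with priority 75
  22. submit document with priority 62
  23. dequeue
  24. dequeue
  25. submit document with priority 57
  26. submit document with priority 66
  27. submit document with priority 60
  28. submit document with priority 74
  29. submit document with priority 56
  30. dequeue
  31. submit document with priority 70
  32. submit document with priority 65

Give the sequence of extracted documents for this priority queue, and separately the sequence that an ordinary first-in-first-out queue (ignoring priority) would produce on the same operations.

insert 55 → {55}
insert 63 → {55, 63}
insert 68 → {55, 63, 68}
insert 71 → {55, 63, 68, 71}
insert 64 → {55, 63, 64, 68, 71}
dequeue → 55; now {63, 64, 68, 71}
dequeue → 63; now {64, 68, 71}
insert 58 → {58, 64, 68, 71}
insert 72 → {58, 64, 68, 71, 72}
dequeue → 58; now {64, 68, 71, 72}
dequeue → 64; now {68, 71, 72}
dequeue → 68; now {71, 72}
dequeue → 71; now {72}
insert 69 → {69, 72}
insert 61 → {61, 69, 72}
insert 73 → {61, 69, 72, 73}
dequeue → 61; now {69, 72, 73}
insert 76 → {69, 72, 73, 76}
dequeue → 69; now {72, 73, 76}
insert 79 → {72, 73, 76, 79}
insert 75 → {72, 73, 75, 76, 79}
insert 62 → {62, 72, 73, 75, 76, 79}
dequeue → 62; now {72, 73, 75, 76, 79}
dequeue → 72; now {73, 75, 76, 79}
insert 57 → {57, 73, 75, 76, 79}
insert 66 → {57, 66, 73, 75, 76, 79}
insert 60 → {57, 60, 66, 73, 75, 76, 79}
insert 74 → {57, 60, 66, 73, 74, 75, 76, 79}
insert 56 → {56, 57, 60, 66, 73, 74, 75, 76, 79}
dequeue → 56; now {57, 60, 66, 73, 74, 75, 76, 79}
insert 70 → {57, 60, 66, 70, 73, 74, 75, 76, 79}
insert 65 → {57, 60, 65, 66, 70, 73, 74, 75, 76, 79}

priority queue: 55 → 63 → 58 → 64 → 68 → 71 → 61 → 69 → 62 → 72 → 56; FIFO queue: 55 → 63 → 68 → 71 → 64 → 58 → 72 → 69 → 61 → 73 → 76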